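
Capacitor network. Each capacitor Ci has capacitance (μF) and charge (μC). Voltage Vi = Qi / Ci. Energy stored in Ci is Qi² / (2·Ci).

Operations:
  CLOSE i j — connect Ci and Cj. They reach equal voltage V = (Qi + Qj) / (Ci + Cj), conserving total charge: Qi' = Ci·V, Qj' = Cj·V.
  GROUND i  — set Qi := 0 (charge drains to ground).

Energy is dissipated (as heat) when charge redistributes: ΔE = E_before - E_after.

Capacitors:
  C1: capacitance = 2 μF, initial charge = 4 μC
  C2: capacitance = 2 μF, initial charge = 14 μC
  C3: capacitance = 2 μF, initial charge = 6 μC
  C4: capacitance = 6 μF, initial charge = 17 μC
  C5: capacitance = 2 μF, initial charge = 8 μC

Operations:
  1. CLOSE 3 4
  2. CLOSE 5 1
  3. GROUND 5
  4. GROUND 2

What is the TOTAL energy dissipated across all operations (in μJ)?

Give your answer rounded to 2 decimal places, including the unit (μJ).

Answer: 60.02 μJ

Derivation:
Initial: C1(2μF, Q=4μC, V=2.00V), C2(2μF, Q=14μC, V=7.00V), C3(2μF, Q=6μC, V=3.00V), C4(6μF, Q=17μC, V=2.83V), C5(2μF, Q=8μC, V=4.00V)
Op 1: CLOSE 3-4: Q_total=23.00, C_total=8.00, V=2.88; Q3=5.75, Q4=17.25; dissipated=0.021
Op 2: CLOSE 5-1: Q_total=12.00, C_total=4.00, V=3.00; Q5=6.00, Q1=6.00; dissipated=2.000
Op 3: GROUND 5: Q5=0; energy lost=9.000
Op 4: GROUND 2: Q2=0; energy lost=49.000
Total dissipated: 60.021 μJ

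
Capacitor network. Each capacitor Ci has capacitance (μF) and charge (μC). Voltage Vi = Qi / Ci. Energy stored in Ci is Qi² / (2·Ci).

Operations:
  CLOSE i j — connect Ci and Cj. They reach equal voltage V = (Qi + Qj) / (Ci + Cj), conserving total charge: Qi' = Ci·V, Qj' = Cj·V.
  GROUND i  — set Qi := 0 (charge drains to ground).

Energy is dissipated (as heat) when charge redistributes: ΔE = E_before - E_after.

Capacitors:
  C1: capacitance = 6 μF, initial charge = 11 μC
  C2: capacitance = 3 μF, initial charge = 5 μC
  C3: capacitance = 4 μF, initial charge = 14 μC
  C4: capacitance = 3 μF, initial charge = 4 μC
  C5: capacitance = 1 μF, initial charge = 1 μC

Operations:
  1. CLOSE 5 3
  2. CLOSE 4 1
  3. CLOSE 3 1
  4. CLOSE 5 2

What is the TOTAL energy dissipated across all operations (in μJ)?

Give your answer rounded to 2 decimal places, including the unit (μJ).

Answer: 5.55 μJ

Derivation:
Initial: C1(6μF, Q=11μC, V=1.83V), C2(3μF, Q=5μC, V=1.67V), C3(4μF, Q=14μC, V=3.50V), C4(3μF, Q=4μC, V=1.33V), C5(1μF, Q=1μC, V=1.00V)
Op 1: CLOSE 5-3: Q_total=15.00, C_total=5.00, V=3.00; Q5=3.00, Q3=12.00; dissipated=2.500
Op 2: CLOSE 4-1: Q_total=15.00, C_total=9.00, V=1.67; Q4=5.00, Q1=10.00; dissipated=0.250
Op 3: CLOSE 3-1: Q_total=22.00, C_total=10.00, V=2.20; Q3=8.80, Q1=13.20; dissipated=2.133
Op 4: CLOSE 5-2: Q_total=8.00, C_total=4.00, V=2.00; Q5=2.00, Q2=6.00; dissipated=0.667
Total dissipated: 5.550 μJ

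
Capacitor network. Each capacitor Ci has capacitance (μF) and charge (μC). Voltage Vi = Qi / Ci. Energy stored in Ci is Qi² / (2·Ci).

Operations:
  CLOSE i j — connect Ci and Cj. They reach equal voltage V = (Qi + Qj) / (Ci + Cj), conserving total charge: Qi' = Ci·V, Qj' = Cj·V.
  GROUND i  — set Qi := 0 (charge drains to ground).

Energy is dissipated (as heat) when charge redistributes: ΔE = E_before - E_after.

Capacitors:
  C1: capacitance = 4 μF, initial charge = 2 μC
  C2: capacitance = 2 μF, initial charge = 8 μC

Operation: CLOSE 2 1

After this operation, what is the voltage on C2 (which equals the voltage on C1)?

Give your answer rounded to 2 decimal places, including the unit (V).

Initial: C1(4μF, Q=2μC, V=0.50V), C2(2μF, Q=8μC, V=4.00V)
Op 1: CLOSE 2-1: Q_total=10.00, C_total=6.00, V=1.67; Q2=3.33, Q1=6.67; dissipated=8.167

Answer: 1.67 V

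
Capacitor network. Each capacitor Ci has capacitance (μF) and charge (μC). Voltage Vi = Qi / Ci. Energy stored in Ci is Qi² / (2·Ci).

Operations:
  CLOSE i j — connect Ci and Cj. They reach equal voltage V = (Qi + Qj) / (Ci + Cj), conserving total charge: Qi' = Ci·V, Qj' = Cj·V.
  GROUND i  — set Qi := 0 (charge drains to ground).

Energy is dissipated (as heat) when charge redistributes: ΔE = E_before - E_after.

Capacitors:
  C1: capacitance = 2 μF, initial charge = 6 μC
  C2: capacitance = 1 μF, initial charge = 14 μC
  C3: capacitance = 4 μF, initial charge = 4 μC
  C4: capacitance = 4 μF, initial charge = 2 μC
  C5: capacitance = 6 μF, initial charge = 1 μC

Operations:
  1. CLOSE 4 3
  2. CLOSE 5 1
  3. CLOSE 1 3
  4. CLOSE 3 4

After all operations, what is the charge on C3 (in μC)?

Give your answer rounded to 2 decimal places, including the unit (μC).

Initial: C1(2μF, Q=6μC, V=3.00V), C2(1μF, Q=14μC, V=14.00V), C3(4μF, Q=4μC, V=1.00V), C4(4μF, Q=2μC, V=0.50V), C5(6μF, Q=1μC, V=0.17V)
Op 1: CLOSE 4-3: Q_total=6.00, C_total=8.00, V=0.75; Q4=3.00, Q3=3.00; dissipated=0.250
Op 2: CLOSE 5-1: Q_total=7.00, C_total=8.00, V=0.88; Q5=5.25, Q1=1.75; dissipated=6.021
Op 3: CLOSE 1-3: Q_total=4.75, C_total=6.00, V=0.79; Q1=1.58, Q3=3.17; dissipated=0.010
Op 4: CLOSE 3-4: Q_total=6.17, C_total=8.00, V=0.77; Q3=3.08, Q4=3.08; dissipated=0.002
Final charges: Q1=1.58, Q2=14.00, Q3=3.08, Q4=3.08, Q5=5.25

Answer: 3.08 μC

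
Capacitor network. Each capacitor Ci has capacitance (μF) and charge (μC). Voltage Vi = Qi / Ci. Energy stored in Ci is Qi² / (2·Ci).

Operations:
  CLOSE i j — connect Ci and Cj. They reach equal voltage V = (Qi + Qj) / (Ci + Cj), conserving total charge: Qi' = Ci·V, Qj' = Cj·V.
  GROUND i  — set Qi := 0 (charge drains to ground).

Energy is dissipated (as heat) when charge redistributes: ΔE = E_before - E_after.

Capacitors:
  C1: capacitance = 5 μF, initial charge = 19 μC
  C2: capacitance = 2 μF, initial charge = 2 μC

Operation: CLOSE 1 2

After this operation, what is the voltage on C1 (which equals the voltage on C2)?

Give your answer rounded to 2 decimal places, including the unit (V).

Answer: 3.00 V

Derivation:
Initial: C1(5μF, Q=19μC, V=3.80V), C2(2μF, Q=2μC, V=1.00V)
Op 1: CLOSE 1-2: Q_total=21.00, C_total=7.00, V=3.00; Q1=15.00, Q2=6.00; dissipated=5.600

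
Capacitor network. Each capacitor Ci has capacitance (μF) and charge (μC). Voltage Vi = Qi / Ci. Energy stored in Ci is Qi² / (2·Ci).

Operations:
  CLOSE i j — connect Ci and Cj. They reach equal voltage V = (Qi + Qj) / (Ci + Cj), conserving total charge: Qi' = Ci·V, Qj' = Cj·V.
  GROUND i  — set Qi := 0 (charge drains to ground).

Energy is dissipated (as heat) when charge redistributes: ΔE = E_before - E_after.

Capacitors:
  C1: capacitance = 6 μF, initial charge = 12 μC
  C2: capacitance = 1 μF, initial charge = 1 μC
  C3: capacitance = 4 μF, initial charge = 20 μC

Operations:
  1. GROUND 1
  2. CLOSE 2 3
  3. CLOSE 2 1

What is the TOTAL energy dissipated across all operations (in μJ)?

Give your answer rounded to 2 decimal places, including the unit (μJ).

Answer: 25.96 μJ

Derivation:
Initial: C1(6μF, Q=12μC, V=2.00V), C2(1μF, Q=1μC, V=1.00V), C3(4μF, Q=20μC, V=5.00V)
Op 1: GROUND 1: Q1=0; energy lost=12.000
Op 2: CLOSE 2-3: Q_total=21.00, C_total=5.00, V=4.20; Q2=4.20, Q3=16.80; dissipated=6.400
Op 3: CLOSE 2-1: Q_total=4.20, C_total=7.00, V=0.60; Q2=0.60, Q1=3.60; dissipated=7.560
Total dissipated: 25.960 μJ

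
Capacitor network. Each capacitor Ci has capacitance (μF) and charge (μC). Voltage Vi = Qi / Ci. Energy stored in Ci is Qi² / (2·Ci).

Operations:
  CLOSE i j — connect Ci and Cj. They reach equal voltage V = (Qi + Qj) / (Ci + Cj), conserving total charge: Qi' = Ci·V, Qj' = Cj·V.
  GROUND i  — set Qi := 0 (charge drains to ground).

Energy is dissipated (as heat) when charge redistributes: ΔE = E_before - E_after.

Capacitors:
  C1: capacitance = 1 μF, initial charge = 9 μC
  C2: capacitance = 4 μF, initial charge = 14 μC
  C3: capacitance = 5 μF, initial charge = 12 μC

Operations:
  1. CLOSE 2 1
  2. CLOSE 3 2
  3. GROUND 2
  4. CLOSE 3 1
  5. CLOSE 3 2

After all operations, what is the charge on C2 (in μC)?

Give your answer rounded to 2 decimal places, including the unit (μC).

Initial: C1(1μF, Q=9μC, V=9.00V), C2(4μF, Q=14μC, V=3.50V), C3(5μF, Q=12μC, V=2.40V)
Op 1: CLOSE 2-1: Q_total=23.00, C_total=5.00, V=4.60; Q2=18.40, Q1=4.60; dissipated=12.100
Op 2: CLOSE 3-2: Q_total=30.40, C_total=9.00, V=3.38; Q3=16.89, Q2=13.51; dissipated=5.378
Op 3: GROUND 2: Q2=0; energy lost=22.819
Op 4: CLOSE 3-1: Q_total=21.49, C_total=6.00, V=3.58; Q3=17.91, Q1=3.58; dissipated=0.622
Op 5: CLOSE 3-2: Q_total=17.91, C_total=9.00, V=1.99; Q3=9.95, Q2=7.96; dissipated=14.252
Final charges: Q1=3.58, Q2=7.96, Q3=9.95

Answer: 7.96 μC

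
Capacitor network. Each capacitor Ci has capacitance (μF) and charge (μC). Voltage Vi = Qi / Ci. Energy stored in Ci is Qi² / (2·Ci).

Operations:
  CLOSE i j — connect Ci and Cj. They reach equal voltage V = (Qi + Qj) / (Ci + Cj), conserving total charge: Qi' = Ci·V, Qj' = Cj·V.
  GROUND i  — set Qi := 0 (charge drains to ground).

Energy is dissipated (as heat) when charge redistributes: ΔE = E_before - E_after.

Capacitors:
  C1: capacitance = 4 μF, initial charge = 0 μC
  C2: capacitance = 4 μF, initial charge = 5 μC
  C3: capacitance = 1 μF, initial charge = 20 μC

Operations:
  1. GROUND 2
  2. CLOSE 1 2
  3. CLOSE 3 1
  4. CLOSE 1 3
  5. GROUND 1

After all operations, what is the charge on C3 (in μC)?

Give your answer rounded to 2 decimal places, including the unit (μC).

Initial: C1(4μF, Q=0μC, V=0.00V), C2(4μF, Q=5μC, V=1.25V), C3(1μF, Q=20μC, V=20.00V)
Op 1: GROUND 2: Q2=0; energy lost=3.125
Op 2: CLOSE 1-2: Q_total=0.00, C_total=8.00, V=0.00; Q1=0.00, Q2=0.00; dissipated=0.000
Op 3: CLOSE 3-1: Q_total=20.00, C_total=5.00, V=4.00; Q3=4.00, Q1=16.00; dissipated=160.000
Op 4: CLOSE 1-3: Q_total=20.00, C_total=5.00, V=4.00; Q1=16.00, Q3=4.00; dissipated=0.000
Op 5: GROUND 1: Q1=0; energy lost=32.000
Final charges: Q1=0.00, Q2=0.00, Q3=4.00

Answer: 4.00 μC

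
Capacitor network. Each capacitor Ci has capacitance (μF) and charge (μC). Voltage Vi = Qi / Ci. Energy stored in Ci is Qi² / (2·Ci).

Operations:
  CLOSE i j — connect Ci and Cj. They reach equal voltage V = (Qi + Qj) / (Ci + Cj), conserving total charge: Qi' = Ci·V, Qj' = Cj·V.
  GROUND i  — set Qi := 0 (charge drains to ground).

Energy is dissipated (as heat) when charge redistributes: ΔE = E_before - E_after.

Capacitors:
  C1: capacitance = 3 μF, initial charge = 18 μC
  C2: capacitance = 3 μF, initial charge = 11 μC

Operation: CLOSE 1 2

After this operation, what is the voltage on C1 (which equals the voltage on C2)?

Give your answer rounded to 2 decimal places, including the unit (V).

Initial: C1(3μF, Q=18μC, V=6.00V), C2(3μF, Q=11μC, V=3.67V)
Op 1: CLOSE 1-2: Q_total=29.00, C_total=6.00, V=4.83; Q1=14.50, Q2=14.50; dissipated=4.083

Answer: 4.83 V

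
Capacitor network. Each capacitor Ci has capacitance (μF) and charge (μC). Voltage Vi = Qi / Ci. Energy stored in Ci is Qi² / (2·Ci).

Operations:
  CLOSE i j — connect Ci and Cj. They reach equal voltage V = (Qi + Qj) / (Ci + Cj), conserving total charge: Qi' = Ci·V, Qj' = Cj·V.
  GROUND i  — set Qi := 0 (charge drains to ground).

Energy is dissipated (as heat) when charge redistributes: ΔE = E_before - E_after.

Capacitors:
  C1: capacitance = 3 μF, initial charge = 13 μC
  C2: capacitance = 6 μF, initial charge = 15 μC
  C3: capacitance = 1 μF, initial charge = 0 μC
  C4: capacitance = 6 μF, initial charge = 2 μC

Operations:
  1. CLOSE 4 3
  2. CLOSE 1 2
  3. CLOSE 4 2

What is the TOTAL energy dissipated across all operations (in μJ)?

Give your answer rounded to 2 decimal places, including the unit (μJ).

Answer: 15.38 μJ

Derivation:
Initial: C1(3μF, Q=13μC, V=4.33V), C2(6μF, Q=15μC, V=2.50V), C3(1μF, Q=0μC, V=0.00V), C4(6μF, Q=2μC, V=0.33V)
Op 1: CLOSE 4-3: Q_total=2.00, C_total=7.00, V=0.29; Q4=1.71, Q3=0.29; dissipated=0.048
Op 2: CLOSE 1-2: Q_total=28.00, C_total=9.00, V=3.11; Q1=9.33, Q2=18.67; dissipated=3.361
Op 3: CLOSE 4-2: Q_total=20.38, C_total=12.00, V=1.70; Q4=10.19, Q2=10.19; dissipated=11.974
Total dissipated: 15.383 μJ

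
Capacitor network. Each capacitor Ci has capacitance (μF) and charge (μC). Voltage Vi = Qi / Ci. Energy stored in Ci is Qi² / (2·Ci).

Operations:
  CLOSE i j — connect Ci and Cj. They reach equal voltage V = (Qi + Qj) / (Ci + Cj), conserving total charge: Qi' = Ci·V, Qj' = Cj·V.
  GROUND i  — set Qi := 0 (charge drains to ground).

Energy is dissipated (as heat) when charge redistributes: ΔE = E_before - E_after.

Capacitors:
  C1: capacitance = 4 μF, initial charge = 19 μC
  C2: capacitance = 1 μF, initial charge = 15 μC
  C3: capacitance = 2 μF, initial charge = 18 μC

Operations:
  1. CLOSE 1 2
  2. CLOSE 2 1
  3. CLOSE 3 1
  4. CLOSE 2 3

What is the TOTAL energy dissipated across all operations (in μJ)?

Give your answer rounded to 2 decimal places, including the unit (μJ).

Initial: C1(4μF, Q=19μC, V=4.75V), C2(1μF, Q=15μC, V=15.00V), C3(2μF, Q=18μC, V=9.00V)
Op 1: CLOSE 1-2: Q_total=34.00, C_total=5.00, V=6.80; Q1=27.20, Q2=6.80; dissipated=42.025
Op 2: CLOSE 2-1: Q_total=34.00, C_total=5.00, V=6.80; Q2=6.80, Q1=27.20; dissipated=0.000
Op 3: CLOSE 3-1: Q_total=45.20, C_total=6.00, V=7.53; Q3=15.07, Q1=30.13; dissipated=3.227
Op 4: CLOSE 2-3: Q_total=21.87, C_total=3.00, V=7.29; Q2=7.29, Q3=14.58; dissipated=0.179
Total dissipated: 45.431 μJ

Answer: 45.43 μJ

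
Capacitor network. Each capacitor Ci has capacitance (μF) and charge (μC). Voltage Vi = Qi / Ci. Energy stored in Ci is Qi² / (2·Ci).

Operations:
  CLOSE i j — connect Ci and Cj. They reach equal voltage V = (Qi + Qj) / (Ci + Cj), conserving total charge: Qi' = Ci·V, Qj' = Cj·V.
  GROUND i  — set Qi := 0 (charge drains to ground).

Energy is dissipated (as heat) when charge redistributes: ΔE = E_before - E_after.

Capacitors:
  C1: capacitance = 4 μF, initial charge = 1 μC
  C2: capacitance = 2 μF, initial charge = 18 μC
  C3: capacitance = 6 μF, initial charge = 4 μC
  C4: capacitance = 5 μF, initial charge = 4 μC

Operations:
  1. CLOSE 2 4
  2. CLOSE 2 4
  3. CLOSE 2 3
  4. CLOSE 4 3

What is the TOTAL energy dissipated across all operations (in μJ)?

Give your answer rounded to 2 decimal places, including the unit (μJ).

Initial: C1(4μF, Q=1μC, V=0.25V), C2(2μF, Q=18μC, V=9.00V), C3(6μF, Q=4μC, V=0.67V), C4(5μF, Q=4μC, V=0.80V)
Op 1: CLOSE 2-4: Q_total=22.00, C_total=7.00, V=3.14; Q2=6.29, Q4=15.71; dissipated=48.029
Op 2: CLOSE 2-4: Q_total=22.00, C_total=7.00, V=3.14; Q2=6.29, Q4=15.71; dissipated=0.000
Op 3: CLOSE 2-3: Q_total=10.29, C_total=8.00, V=1.29; Q2=2.57, Q3=7.71; dissipated=4.599
Op 4: CLOSE 4-3: Q_total=23.43, C_total=11.00, V=2.13; Q4=10.65, Q3=12.78; dissipated=4.703
Total dissipated: 57.330 μJ

Answer: 57.33 μJ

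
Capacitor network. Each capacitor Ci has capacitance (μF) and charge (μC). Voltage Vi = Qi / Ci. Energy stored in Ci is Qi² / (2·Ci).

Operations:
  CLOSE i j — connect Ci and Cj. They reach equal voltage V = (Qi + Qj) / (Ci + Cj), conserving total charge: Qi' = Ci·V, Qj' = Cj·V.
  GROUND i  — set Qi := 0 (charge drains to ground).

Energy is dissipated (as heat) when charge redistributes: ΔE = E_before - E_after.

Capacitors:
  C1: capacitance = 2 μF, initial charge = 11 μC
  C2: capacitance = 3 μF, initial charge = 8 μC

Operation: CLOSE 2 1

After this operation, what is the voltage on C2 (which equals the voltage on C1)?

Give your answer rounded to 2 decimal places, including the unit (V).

Answer: 3.80 V

Derivation:
Initial: C1(2μF, Q=11μC, V=5.50V), C2(3μF, Q=8μC, V=2.67V)
Op 1: CLOSE 2-1: Q_total=19.00, C_total=5.00, V=3.80; Q2=11.40, Q1=7.60; dissipated=4.817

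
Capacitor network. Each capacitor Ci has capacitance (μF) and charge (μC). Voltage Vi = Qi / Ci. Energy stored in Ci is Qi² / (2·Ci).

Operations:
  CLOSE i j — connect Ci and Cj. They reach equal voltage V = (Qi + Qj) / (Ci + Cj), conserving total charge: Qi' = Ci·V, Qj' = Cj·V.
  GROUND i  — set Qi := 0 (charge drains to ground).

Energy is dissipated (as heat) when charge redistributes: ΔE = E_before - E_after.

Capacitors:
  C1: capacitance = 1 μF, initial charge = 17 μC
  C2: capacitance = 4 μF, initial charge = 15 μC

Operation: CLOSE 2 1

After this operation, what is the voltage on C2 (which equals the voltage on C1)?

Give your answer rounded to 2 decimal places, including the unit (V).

Answer: 6.40 V

Derivation:
Initial: C1(1μF, Q=17μC, V=17.00V), C2(4μF, Q=15μC, V=3.75V)
Op 1: CLOSE 2-1: Q_total=32.00, C_total=5.00, V=6.40; Q2=25.60, Q1=6.40; dissipated=70.225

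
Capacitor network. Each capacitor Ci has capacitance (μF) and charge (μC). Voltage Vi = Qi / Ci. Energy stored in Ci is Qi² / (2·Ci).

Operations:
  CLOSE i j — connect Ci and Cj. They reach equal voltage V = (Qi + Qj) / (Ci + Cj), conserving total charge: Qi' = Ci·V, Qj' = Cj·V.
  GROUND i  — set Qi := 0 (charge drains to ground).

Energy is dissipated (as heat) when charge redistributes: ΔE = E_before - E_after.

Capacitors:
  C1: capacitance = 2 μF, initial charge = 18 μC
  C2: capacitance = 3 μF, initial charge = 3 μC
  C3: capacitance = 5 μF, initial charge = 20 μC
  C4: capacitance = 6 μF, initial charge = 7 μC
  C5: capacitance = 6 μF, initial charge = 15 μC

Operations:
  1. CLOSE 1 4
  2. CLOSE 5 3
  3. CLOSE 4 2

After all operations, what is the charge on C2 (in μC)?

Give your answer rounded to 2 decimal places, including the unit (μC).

Answer: 7.25 μC

Derivation:
Initial: C1(2μF, Q=18μC, V=9.00V), C2(3μF, Q=3μC, V=1.00V), C3(5μF, Q=20μC, V=4.00V), C4(6μF, Q=7μC, V=1.17V), C5(6μF, Q=15μC, V=2.50V)
Op 1: CLOSE 1-4: Q_total=25.00, C_total=8.00, V=3.12; Q1=6.25, Q4=18.75; dissipated=46.021
Op 2: CLOSE 5-3: Q_total=35.00, C_total=11.00, V=3.18; Q5=19.09, Q3=15.91; dissipated=3.068
Op 3: CLOSE 4-2: Q_total=21.75, C_total=9.00, V=2.42; Q4=14.50, Q2=7.25; dissipated=4.516
Final charges: Q1=6.25, Q2=7.25, Q3=15.91, Q4=14.50, Q5=19.09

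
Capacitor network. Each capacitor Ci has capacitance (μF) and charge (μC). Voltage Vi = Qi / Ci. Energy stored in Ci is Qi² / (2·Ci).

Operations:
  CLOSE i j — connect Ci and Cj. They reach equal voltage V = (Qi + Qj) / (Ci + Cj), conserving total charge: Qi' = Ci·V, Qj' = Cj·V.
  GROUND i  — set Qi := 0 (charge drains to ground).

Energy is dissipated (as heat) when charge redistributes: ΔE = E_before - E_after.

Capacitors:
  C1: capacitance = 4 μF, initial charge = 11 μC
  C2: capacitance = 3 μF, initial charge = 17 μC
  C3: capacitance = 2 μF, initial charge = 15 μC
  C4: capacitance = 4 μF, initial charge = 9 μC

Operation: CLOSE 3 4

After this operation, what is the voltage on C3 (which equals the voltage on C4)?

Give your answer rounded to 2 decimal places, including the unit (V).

Initial: C1(4μF, Q=11μC, V=2.75V), C2(3μF, Q=17μC, V=5.67V), C3(2μF, Q=15μC, V=7.50V), C4(4μF, Q=9μC, V=2.25V)
Op 1: CLOSE 3-4: Q_total=24.00, C_total=6.00, V=4.00; Q3=8.00, Q4=16.00; dissipated=18.375

Answer: 4.00 V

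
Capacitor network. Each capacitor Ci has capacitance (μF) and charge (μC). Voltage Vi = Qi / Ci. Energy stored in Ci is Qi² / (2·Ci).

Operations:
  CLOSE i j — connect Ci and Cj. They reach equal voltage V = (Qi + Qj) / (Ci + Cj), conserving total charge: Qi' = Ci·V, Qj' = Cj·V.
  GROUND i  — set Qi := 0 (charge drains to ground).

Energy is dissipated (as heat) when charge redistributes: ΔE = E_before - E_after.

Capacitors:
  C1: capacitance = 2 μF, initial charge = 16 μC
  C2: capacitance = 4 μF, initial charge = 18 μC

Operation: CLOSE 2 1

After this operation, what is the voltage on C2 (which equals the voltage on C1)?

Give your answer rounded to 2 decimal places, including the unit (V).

Answer: 5.67 V

Derivation:
Initial: C1(2μF, Q=16μC, V=8.00V), C2(4μF, Q=18μC, V=4.50V)
Op 1: CLOSE 2-1: Q_total=34.00, C_total=6.00, V=5.67; Q2=22.67, Q1=11.33; dissipated=8.167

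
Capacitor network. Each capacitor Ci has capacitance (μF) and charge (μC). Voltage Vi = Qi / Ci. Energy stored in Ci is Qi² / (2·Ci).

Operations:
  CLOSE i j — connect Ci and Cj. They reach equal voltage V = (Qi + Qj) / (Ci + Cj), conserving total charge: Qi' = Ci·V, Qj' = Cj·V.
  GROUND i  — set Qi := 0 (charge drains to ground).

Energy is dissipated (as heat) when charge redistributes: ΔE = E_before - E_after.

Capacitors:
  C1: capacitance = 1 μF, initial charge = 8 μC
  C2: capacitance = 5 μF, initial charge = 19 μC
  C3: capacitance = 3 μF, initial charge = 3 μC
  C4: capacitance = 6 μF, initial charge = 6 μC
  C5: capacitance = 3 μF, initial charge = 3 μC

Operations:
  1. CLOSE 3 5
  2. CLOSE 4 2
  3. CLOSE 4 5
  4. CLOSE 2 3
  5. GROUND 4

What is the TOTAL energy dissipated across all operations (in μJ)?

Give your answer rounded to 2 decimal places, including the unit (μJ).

Answer: 24.08 μJ

Derivation:
Initial: C1(1μF, Q=8μC, V=8.00V), C2(5μF, Q=19μC, V=3.80V), C3(3μF, Q=3μC, V=1.00V), C4(6μF, Q=6μC, V=1.00V), C5(3μF, Q=3μC, V=1.00V)
Op 1: CLOSE 3-5: Q_total=6.00, C_total=6.00, V=1.00; Q3=3.00, Q5=3.00; dissipated=0.000
Op 2: CLOSE 4-2: Q_total=25.00, C_total=11.00, V=2.27; Q4=13.64, Q2=11.36; dissipated=10.691
Op 3: CLOSE 4-5: Q_total=16.64, C_total=9.00, V=1.85; Q4=11.09, Q5=5.55; dissipated=1.620
Op 4: CLOSE 2-3: Q_total=14.36, C_total=8.00, V=1.80; Q2=8.98, Q3=5.39; dissipated=1.519
Op 5: GROUND 4: Q4=0; energy lost=10.251
Total dissipated: 24.080 μJ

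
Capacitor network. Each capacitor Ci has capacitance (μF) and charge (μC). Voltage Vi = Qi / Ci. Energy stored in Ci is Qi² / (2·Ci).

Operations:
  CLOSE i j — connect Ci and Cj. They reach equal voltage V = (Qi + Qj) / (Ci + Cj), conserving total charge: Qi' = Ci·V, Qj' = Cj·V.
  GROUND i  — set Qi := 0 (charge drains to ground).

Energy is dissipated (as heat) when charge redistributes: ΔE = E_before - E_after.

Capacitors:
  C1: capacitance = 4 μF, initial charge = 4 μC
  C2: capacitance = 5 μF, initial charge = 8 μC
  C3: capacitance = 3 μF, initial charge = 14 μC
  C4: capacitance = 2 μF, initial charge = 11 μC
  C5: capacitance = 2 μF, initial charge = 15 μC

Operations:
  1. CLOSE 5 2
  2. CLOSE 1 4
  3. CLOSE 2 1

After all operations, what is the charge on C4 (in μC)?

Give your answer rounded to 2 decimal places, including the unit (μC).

Initial: C1(4μF, Q=4μC, V=1.00V), C2(5μF, Q=8μC, V=1.60V), C3(3μF, Q=14μC, V=4.67V), C4(2μF, Q=11μC, V=5.50V), C5(2μF, Q=15μC, V=7.50V)
Op 1: CLOSE 5-2: Q_total=23.00, C_total=7.00, V=3.29; Q5=6.57, Q2=16.43; dissipated=24.864
Op 2: CLOSE 1-4: Q_total=15.00, C_total=6.00, V=2.50; Q1=10.00, Q4=5.00; dissipated=13.500
Op 3: CLOSE 2-1: Q_total=26.43, C_total=9.00, V=2.94; Q2=14.68, Q1=11.75; dissipated=0.686
Final charges: Q1=11.75, Q2=14.68, Q3=14.00, Q4=5.00, Q5=6.57

Answer: 5.00 μC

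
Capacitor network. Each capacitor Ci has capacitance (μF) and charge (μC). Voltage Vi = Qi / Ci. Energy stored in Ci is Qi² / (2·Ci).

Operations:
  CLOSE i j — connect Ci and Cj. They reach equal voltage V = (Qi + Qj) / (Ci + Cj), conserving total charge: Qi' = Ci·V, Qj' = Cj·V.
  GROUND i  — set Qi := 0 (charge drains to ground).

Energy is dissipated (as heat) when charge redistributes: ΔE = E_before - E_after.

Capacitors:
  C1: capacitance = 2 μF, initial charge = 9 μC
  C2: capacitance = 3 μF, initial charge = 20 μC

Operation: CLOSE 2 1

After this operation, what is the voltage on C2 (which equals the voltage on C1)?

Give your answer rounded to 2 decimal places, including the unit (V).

Answer: 5.80 V

Derivation:
Initial: C1(2μF, Q=9μC, V=4.50V), C2(3μF, Q=20μC, V=6.67V)
Op 1: CLOSE 2-1: Q_total=29.00, C_total=5.00, V=5.80; Q2=17.40, Q1=11.60; dissipated=2.817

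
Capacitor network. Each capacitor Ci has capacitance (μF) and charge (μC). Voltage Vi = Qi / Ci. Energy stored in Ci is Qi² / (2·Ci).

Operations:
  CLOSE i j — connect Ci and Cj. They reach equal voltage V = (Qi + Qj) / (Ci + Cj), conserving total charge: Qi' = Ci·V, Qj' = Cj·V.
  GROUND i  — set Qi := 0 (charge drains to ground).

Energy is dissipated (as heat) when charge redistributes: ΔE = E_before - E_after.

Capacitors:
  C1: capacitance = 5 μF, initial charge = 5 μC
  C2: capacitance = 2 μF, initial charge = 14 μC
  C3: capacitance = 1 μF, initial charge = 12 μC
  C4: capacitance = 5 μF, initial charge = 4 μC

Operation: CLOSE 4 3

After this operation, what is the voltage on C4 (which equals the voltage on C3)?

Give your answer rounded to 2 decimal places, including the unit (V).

Initial: C1(5μF, Q=5μC, V=1.00V), C2(2μF, Q=14μC, V=7.00V), C3(1μF, Q=12μC, V=12.00V), C4(5μF, Q=4μC, V=0.80V)
Op 1: CLOSE 4-3: Q_total=16.00, C_total=6.00, V=2.67; Q4=13.33, Q3=2.67; dissipated=52.267

Answer: 2.67 V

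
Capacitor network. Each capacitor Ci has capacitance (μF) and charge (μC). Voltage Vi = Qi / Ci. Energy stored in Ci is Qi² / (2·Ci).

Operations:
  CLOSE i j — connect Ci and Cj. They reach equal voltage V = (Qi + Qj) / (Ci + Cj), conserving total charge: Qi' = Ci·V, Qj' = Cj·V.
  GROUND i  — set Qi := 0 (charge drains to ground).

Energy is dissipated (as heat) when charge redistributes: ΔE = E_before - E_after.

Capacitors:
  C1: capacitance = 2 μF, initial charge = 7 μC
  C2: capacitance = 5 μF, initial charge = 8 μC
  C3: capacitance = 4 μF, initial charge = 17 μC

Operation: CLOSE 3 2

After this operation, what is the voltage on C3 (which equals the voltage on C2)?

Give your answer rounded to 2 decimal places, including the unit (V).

Answer: 2.78 V

Derivation:
Initial: C1(2μF, Q=7μC, V=3.50V), C2(5μF, Q=8μC, V=1.60V), C3(4μF, Q=17μC, V=4.25V)
Op 1: CLOSE 3-2: Q_total=25.00, C_total=9.00, V=2.78; Q3=11.11, Q2=13.89; dissipated=7.803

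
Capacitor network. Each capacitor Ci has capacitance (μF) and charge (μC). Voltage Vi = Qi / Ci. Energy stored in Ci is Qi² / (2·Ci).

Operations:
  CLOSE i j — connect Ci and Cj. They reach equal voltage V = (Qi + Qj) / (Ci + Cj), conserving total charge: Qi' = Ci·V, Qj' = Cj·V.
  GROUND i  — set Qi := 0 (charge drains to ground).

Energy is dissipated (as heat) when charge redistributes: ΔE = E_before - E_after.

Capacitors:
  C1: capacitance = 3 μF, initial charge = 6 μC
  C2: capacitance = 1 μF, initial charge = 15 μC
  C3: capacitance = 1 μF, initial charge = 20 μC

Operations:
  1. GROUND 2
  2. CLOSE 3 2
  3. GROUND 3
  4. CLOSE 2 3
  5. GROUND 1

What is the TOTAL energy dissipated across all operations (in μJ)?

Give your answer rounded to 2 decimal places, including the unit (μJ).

Answer: 293.50 μJ

Derivation:
Initial: C1(3μF, Q=6μC, V=2.00V), C2(1μF, Q=15μC, V=15.00V), C3(1μF, Q=20μC, V=20.00V)
Op 1: GROUND 2: Q2=0; energy lost=112.500
Op 2: CLOSE 3-2: Q_total=20.00, C_total=2.00, V=10.00; Q3=10.00, Q2=10.00; dissipated=100.000
Op 3: GROUND 3: Q3=0; energy lost=50.000
Op 4: CLOSE 2-3: Q_total=10.00, C_total=2.00, V=5.00; Q2=5.00, Q3=5.00; dissipated=25.000
Op 5: GROUND 1: Q1=0; energy lost=6.000
Total dissipated: 293.500 μJ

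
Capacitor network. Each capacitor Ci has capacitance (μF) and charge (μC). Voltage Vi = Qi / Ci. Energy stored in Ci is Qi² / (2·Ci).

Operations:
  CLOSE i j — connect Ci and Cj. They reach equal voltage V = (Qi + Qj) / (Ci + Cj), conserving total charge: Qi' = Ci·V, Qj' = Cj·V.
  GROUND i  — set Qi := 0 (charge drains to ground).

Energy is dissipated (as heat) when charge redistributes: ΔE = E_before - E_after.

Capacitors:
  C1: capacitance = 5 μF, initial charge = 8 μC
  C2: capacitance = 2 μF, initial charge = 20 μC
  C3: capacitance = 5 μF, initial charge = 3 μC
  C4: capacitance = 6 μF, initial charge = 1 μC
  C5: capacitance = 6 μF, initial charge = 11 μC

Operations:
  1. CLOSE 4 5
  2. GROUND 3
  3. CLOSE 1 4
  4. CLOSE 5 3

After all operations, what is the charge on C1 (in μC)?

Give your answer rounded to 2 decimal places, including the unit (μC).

Initial: C1(5μF, Q=8μC, V=1.60V), C2(2μF, Q=20μC, V=10.00V), C3(5μF, Q=3μC, V=0.60V), C4(6μF, Q=1μC, V=0.17V), C5(6μF, Q=11μC, V=1.83V)
Op 1: CLOSE 4-5: Q_total=12.00, C_total=12.00, V=1.00; Q4=6.00, Q5=6.00; dissipated=4.167
Op 2: GROUND 3: Q3=0; energy lost=0.900
Op 3: CLOSE 1-4: Q_total=14.00, C_total=11.00, V=1.27; Q1=6.36, Q4=7.64; dissipated=0.491
Op 4: CLOSE 5-3: Q_total=6.00, C_total=11.00, V=0.55; Q5=3.27, Q3=2.73; dissipated=1.364
Final charges: Q1=6.36, Q2=20.00, Q3=2.73, Q4=7.64, Q5=3.27

Answer: 6.36 μC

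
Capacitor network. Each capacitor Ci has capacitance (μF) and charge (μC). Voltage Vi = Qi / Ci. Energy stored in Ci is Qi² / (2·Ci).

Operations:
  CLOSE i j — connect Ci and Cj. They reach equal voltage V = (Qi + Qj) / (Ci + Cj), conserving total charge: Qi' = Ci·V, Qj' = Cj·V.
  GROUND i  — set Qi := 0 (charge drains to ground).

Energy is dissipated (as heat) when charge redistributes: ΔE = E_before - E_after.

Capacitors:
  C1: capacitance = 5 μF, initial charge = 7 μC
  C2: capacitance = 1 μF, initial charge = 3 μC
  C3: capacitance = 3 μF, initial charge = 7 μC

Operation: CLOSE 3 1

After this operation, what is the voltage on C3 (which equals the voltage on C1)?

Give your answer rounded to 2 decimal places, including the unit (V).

Initial: C1(5μF, Q=7μC, V=1.40V), C2(1μF, Q=3μC, V=3.00V), C3(3μF, Q=7μC, V=2.33V)
Op 1: CLOSE 3-1: Q_total=14.00, C_total=8.00, V=1.75; Q3=5.25, Q1=8.75; dissipated=0.817

Answer: 1.75 V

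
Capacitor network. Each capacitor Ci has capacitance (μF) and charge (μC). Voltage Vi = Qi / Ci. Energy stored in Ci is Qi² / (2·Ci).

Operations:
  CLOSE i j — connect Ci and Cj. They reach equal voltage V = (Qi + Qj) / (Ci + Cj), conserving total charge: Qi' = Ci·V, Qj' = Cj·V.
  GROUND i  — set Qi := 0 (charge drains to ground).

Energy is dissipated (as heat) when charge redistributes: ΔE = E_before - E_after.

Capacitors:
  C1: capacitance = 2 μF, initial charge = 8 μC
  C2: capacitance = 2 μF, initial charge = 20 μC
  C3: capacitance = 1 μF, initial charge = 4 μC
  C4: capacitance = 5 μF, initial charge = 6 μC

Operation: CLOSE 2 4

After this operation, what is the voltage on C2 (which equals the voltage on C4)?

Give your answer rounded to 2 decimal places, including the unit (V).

Answer: 3.71 V

Derivation:
Initial: C1(2μF, Q=8μC, V=4.00V), C2(2μF, Q=20μC, V=10.00V), C3(1μF, Q=4μC, V=4.00V), C4(5μF, Q=6μC, V=1.20V)
Op 1: CLOSE 2-4: Q_total=26.00, C_total=7.00, V=3.71; Q2=7.43, Q4=18.57; dissipated=55.314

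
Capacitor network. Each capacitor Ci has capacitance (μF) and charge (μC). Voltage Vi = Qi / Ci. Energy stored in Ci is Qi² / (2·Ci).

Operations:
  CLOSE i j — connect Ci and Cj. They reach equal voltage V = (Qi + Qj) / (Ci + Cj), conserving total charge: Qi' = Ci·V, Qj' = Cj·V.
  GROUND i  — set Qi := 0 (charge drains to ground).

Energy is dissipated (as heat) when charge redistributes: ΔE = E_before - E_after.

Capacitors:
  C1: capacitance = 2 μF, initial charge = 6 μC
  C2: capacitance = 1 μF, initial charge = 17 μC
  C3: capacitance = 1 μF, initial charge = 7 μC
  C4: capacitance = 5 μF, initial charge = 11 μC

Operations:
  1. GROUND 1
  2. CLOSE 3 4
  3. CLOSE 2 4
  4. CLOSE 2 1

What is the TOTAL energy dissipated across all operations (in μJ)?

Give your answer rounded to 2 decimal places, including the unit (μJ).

Initial: C1(2μF, Q=6μC, V=3.00V), C2(1μF, Q=17μC, V=17.00V), C3(1μF, Q=7μC, V=7.00V), C4(5μF, Q=11μC, V=2.20V)
Op 1: GROUND 1: Q1=0; energy lost=9.000
Op 2: CLOSE 3-4: Q_total=18.00, C_total=6.00, V=3.00; Q3=3.00, Q4=15.00; dissipated=9.600
Op 3: CLOSE 2-4: Q_total=32.00, C_total=6.00, V=5.33; Q2=5.33, Q4=26.67; dissipated=81.667
Op 4: CLOSE 2-1: Q_total=5.33, C_total=3.00, V=1.78; Q2=1.78, Q1=3.56; dissipated=9.481
Total dissipated: 109.748 μJ

Answer: 109.75 μJ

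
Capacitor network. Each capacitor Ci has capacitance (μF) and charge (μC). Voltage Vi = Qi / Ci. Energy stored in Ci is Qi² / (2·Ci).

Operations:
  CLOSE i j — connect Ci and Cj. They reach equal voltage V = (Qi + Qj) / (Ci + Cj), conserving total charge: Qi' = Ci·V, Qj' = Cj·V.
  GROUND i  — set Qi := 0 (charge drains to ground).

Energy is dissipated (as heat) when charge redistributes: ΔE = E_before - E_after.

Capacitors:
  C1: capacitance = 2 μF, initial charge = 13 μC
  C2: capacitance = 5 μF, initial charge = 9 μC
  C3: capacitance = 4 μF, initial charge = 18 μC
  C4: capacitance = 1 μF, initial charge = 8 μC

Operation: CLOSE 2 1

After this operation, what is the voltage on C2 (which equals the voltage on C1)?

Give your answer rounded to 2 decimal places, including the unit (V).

Answer: 3.14 V

Derivation:
Initial: C1(2μF, Q=13μC, V=6.50V), C2(5μF, Q=9μC, V=1.80V), C3(4μF, Q=18μC, V=4.50V), C4(1μF, Q=8μC, V=8.00V)
Op 1: CLOSE 2-1: Q_total=22.00, C_total=7.00, V=3.14; Q2=15.71, Q1=6.29; dissipated=15.779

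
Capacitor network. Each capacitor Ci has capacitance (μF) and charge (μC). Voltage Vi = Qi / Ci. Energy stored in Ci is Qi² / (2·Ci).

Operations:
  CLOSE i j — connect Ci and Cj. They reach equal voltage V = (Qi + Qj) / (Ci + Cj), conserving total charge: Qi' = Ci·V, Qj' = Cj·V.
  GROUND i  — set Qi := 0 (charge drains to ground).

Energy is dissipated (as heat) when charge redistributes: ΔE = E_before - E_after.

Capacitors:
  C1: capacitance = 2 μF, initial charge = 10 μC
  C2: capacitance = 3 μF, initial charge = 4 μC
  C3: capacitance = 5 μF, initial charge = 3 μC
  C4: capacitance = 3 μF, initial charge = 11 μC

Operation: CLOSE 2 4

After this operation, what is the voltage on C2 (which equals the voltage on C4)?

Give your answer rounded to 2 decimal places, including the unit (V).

Answer: 2.50 V

Derivation:
Initial: C1(2μF, Q=10μC, V=5.00V), C2(3μF, Q=4μC, V=1.33V), C3(5μF, Q=3μC, V=0.60V), C4(3μF, Q=11μC, V=3.67V)
Op 1: CLOSE 2-4: Q_total=15.00, C_total=6.00, V=2.50; Q2=7.50, Q4=7.50; dissipated=4.083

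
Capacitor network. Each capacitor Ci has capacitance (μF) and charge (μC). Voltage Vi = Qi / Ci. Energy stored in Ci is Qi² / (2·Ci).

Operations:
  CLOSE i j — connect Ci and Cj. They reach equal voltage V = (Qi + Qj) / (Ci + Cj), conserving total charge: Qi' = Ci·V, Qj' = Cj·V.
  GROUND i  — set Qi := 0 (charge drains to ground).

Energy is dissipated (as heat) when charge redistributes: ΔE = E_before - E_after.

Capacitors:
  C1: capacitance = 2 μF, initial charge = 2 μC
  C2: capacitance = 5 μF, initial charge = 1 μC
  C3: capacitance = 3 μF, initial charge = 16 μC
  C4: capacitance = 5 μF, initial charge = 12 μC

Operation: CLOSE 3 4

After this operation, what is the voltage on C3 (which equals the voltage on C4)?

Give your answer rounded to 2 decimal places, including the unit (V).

Answer: 3.50 V

Derivation:
Initial: C1(2μF, Q=2μC, V=1.00V), C2(5μF, Q=1μC, V=0.20V), C3(3μF, Q=16μC, V=5.33V), C4(5μF, Q=12μC, V=2.40V)
Op 1: CLOSE 3-4: Q_total=28.00, C_total=8.00, V=3.50; Q3=10.50, Q4=17.50; dissipated=8.067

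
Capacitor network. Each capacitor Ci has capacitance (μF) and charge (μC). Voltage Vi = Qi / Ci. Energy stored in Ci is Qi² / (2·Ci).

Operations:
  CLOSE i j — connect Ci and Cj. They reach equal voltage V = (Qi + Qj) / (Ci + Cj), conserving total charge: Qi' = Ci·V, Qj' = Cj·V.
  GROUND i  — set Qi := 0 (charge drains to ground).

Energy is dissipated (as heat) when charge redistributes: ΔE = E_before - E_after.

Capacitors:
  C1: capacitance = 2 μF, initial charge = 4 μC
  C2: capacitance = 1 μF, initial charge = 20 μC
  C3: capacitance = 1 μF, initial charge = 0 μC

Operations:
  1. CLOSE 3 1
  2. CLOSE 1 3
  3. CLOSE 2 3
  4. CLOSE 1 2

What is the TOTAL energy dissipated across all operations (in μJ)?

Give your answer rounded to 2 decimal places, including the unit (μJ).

Initial: C1(2μF, Q=4μC, V=2.00V), C2(1μF, Q=20μC, V=20.00V), C3(1μF, Q=0μC, V=0.00V)
Op 1: CLOSE 3-1: Q_total=4.00, C_total=3.00, V=1.33; Q3=1.33, Q1=2.67; dissipated=1.333
Op 2: CLOSE 1-3: Q_total=4.00, C_total=3.00, V=1.33; Q1=2.67, Q3=1.33; dissipated=0.000
Op 3: CLOSE 2-3: Q_total=21.33, C_total=2.00, V=10.67; Q2=10.67, Q3=10.67; dissipated=87.111
Op 4: CLOSE 1-2: Q_total=13.33, C_total=3.00, V=4.44; Q1=8.89, Q2=4.44; dissipated=29.037
Total dissipated: 117.481 μJ

Answer: 117.48 μJ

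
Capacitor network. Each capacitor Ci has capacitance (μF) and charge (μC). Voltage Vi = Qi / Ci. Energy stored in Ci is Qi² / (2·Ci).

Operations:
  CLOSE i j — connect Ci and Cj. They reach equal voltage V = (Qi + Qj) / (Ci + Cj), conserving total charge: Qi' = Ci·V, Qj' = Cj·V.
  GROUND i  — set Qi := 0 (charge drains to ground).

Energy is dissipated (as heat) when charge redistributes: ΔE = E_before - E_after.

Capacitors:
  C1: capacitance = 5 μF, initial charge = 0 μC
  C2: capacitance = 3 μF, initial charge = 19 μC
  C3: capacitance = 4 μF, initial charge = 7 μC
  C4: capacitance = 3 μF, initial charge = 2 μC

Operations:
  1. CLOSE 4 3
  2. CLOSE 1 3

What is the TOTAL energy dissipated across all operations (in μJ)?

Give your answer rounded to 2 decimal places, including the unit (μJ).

Initial: C1(5μF, Q=0μC, V=0.00V), C2(3μF, Q=19μC, V=6.33V), C3(4μF, Q=7μC, V=1.75V), C4(3μF, Q=2μC, V=0.67V)
Op 1: CLOSE 4-3: Q_total=9.00, C_total=7.00, V=1.29; Q4=3.86, Q3=5.14; dissipated=1.006
Op 2: CLOSE 1-3: Q_total=5.14, C_total=9.00, V=0.57; Q1=2.86, Q3=2.29; dissipated=1.837
Total dissipated: 2.843 μJ

Answer: 2.84 μJ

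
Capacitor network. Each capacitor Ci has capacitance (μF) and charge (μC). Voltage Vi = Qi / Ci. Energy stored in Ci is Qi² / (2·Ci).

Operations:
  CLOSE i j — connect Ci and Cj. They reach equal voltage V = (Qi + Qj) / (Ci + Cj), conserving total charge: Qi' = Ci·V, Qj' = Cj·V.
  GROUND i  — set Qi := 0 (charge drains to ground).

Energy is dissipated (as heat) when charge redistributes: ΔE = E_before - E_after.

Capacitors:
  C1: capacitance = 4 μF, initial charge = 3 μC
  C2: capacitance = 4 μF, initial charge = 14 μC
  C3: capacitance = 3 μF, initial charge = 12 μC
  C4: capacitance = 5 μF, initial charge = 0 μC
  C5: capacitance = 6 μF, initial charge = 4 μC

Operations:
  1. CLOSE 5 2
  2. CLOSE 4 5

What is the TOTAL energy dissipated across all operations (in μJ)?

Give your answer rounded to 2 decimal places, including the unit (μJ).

Answer: 14.05 μJ

Derivation:
Initial: C1(4μF, Q=3μC, V=0.75V), C2(4μF, Q=14μC, V=3.50V), C3(3μF, Q=12μC, V=4.00V), C4(5μF, Q=0μC, V=0.00V), C5(6μF, Q=4μC, V=0.67V)
Op 1: CLOSE 5-2: Q_total=18.00, C_total=10.00, V=1.80; Q5=10.80, Q2=7.20; dissipated=9.633
Op 2: CLOSE 4-5: Q_total=10.80, C_total=11.00, V=0.98; Q4=4.91, Q5=5.89; dissipated=4.418
Total dissipated: 14.052 μJ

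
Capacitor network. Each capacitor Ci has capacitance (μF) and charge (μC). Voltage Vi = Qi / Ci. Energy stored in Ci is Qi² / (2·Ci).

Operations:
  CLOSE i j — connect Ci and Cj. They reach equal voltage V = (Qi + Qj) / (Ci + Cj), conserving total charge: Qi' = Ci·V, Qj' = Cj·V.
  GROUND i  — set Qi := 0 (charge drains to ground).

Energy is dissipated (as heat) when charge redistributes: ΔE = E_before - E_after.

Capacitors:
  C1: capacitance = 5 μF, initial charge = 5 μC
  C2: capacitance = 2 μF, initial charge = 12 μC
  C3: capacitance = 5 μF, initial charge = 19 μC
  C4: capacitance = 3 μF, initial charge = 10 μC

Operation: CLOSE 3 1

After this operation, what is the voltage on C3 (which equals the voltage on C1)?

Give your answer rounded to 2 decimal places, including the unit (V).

Initial: C1(5μF, Q=5μC, V=1.00V), C2(2μF, Q=12μC, V=6.00V), C3(5μF, Q=19μC, V=3.80V), C4(3μF, Q=10μC, V=3.33V)
Op 1: CLOSE 3-1: Q_total=24.00, C_total=10.00, V=2.40; Q3=12.00, Q1=12.00; dissipated=9.800

Answer: 2.40 V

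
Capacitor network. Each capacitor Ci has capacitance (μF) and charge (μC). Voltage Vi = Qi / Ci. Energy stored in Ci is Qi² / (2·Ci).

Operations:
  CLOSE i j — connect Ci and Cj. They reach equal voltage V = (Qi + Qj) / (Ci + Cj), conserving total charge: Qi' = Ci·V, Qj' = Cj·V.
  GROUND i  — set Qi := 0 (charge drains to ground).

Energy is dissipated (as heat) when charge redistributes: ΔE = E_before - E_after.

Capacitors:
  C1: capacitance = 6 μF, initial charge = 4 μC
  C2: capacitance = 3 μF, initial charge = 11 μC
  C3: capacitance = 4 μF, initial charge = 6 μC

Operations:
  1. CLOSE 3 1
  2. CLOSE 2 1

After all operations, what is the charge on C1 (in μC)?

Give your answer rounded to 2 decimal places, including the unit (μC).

Initial: C1(6μF, Q=4μC, V=0.67V), C2(3μF, Q=11μC, V=3.67V), C3(4μF, Q=6μC, V=1.50V)
Op 1: CLOSE 3-1: Q_total=10.00, C_total=10.00, V=1.00; Q3=4.00, Q1=6.00; dissipated=0.833
Op 2: CLOSE 2-1: Q_total=17.00, C_total=9.00, V=1.89; Q2=5.67, Q1=11.33; dissipated=7.111
Final charges: Q1=11.33, Q2=5.67, Q3=4.00

Answer: 11.33 μC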